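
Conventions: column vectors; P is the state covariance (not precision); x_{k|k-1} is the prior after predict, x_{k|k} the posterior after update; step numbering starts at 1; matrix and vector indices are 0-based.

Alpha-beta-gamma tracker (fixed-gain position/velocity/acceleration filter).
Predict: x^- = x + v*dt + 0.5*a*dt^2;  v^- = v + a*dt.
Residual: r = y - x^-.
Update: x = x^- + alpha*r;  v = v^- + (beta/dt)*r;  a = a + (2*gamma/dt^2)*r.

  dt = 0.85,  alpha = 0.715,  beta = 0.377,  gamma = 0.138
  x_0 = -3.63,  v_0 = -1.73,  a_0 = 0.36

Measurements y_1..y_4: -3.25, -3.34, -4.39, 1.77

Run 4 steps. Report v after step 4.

v_post = 3.3898

step 1: x_pred=-4.9705  r=1.7205  x^+=-3.7403  v^+=-0.6609  a^+=1.0172
step 2: x_pred=-3.9346  r=0.5946  x^+=-3.5095  v^+=0.4675  a^+=1.2444
step 3: x_pred=-2.6626  r=-1.7274  x^+=-3.8977  v^+=0.7590  a^+=0.5845
step 4: x_pred=-3.0414  r=4.8114  x^+=0.3988  v^+=3.3898  a^+=2.4225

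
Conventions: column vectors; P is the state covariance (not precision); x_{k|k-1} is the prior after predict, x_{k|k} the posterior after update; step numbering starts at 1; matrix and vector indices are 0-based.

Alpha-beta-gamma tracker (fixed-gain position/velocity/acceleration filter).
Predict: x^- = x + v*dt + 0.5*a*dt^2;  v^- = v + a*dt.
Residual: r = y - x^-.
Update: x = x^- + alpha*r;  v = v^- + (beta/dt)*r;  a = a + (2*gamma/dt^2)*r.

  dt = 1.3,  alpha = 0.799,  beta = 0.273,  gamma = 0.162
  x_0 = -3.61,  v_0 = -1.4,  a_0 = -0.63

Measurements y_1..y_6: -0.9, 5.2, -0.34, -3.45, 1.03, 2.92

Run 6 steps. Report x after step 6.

step 1: x_pred=-5.9623  r=5.0623  x^+=-1.9175  v^+=-1.1559  a^+=0.3405
step 2: x_pred=-3.1325  r=8.3325  x^+=3.5252  v^+=1.0366  a^+=1.9380
step 3: x_pred=6.5104  r=-6.8504  x^+=1.0369  v^+=2.1174  a^+=0.6247
step 4: x_pred=4.3174  r=-7.7674  x^+=-1.8887  v^+=1.2983  a^+=-0.8645
step 5: x_pred=-0.9314  r=1.9614  x^+=0.6358  v^+=0.5864  a^+=-0.4884
step 6: x_pred=0.9854  r=1.9346  x^+=2.5311  v^+=0.3577  a^+=-0.1175

x_post = 2.5311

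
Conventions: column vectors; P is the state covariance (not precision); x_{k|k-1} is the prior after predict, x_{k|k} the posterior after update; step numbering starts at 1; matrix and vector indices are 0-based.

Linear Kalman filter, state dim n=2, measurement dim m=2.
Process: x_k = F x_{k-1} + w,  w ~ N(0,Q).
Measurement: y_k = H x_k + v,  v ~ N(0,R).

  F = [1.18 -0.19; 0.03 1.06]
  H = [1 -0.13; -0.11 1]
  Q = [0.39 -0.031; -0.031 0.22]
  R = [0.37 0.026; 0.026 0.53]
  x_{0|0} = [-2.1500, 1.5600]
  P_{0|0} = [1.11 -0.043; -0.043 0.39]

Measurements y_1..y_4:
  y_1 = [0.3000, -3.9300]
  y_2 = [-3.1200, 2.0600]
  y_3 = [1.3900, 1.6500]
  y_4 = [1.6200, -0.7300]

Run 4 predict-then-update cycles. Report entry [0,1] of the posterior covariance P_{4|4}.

P_post[0,1] = 0.0402

step 1: x^-=[-2.8334, 1.5891]  P^-=[1.9689 -0.1238; -0.1238 0.6565]  S=[2.3822 -0.4015; -0.4015 1.2375]  K=[0.8324 -0.0050; 0.0037 0.5427]  nu=[3.3400, -5.8308]  x^+=[-0.0240, -1.5628]  P^+=[0.3148 0.0536; 0.0536 0.2936]
step 2: x^-=[0.2686, -1.6573]  P^-=[0.8149 -0.0122; -0.0122 0.5536]  S=[1.1975 -0.1480; -0.1480 1.0961]  K=[0.6818 -0.0009; -0.0079 0.5052]  nu=[-3.6040, 3.7468]  x^+=[-2.1918, 0.2639]  P^+=[0.2582 0.0457; 0.0457 0.2726]
step 3: x^-=[-2.6365, 0.2140]  P^-=[0.7388 -0.0199; -0.0199 0.5294]  S=[1.1230 -0.1443; -0.1443 1.0727]  K=[0.6595 -0.0056; -0.0156 0.4935]  nu=[4.0543, 1.1460]  x^+=[0.0310, 0.7162]  P^+=[0.2493 0.0416; 0.0416 0.2657]
step 4: x^-=[-0.0995, 0.7601]  P^-=[0.7280 -0.0239; -0.0239 0.5214]  S=[1.1131 -0.1461; -0.1461 1.0655]  K=[0.6559 -0.0077; -0.0181 0.4893]  nu=[1.8183, -1.5011]  x^+=[1.1046, -0.0074]  P^+=[0.2477 0.0402; 0.0402 0.2633]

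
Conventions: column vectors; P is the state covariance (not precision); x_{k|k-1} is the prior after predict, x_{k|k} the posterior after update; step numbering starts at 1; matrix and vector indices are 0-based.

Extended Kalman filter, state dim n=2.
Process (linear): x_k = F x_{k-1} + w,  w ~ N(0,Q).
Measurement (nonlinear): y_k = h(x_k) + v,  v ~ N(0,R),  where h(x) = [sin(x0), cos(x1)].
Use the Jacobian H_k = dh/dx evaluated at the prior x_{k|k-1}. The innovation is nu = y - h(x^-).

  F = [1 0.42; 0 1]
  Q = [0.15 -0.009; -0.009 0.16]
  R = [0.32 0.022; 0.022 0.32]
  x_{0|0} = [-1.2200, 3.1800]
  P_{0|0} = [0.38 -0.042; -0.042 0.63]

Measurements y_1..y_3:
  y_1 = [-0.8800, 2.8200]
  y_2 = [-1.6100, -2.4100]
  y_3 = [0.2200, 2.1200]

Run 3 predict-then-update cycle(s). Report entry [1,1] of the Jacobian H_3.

step 1: x^-=[0.1156, 3.1800]  P^-=[0.6059 0.2136; 0.2136 0.7900]  H_jac=[0.9933 0.0000; 0.0000 0.0384]  S=[0.9178 0.0301; 0.0301 0.3212]  K=[0.6569 -0.0361; 0.2288 0.0730]  nu=[-0.9953, 3.8193]  x^+=[-0.6762, 3.2310]  P^+=[0.2108 0.0753; 0.0753 0.7392]
step 2: x^-=[0.6808, 3.2310]  P^-=[0.5545 0.3768; 0.3768 0.8992]  H_jac=[0.7771 0.0000; 0.0000 0.0893]  S=[0.6548 0.0481; 0.0481 0.3272]  K=[0.6576 0.0061; 0.4338 0.1816]  nu=[-2.2394, -1.4140]  x^+=[-0.8003, 2.0028]  P^+=[0.2710 0.1838; 0.1838 0.7577]
step 3: x^-=[0.0408, 2.0028]  P^-=[0.7090 0.4930; 0.4930 0.9177]  H_jac=[0.9992 0.0000; 0.0000 -0.9081]  S=[1.0278 -0.4253; -0.4253 1.0768]  K=[0.6182 -0.1716; 0.1901 -0.6988]  nu=[0.1792, 2.5387]  x^+=[-0.2840, 0.2627]  P^+=[0.1942 0.0455; 0.0455 0.2417]

H_jac[1,1] = -0.9081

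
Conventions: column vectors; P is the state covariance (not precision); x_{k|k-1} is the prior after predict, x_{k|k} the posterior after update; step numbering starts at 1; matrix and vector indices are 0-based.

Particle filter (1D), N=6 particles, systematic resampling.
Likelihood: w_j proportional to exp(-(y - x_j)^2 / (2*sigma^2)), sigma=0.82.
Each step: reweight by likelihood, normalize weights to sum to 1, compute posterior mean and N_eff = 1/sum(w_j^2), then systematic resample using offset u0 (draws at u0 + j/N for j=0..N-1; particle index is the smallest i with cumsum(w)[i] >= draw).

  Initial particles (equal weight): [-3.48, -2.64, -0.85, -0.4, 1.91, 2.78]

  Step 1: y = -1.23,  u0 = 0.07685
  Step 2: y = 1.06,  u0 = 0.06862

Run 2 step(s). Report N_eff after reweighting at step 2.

N_eff = 3.8151

step 1: w=[0.0133, 0.1304, 0.5135, 0.3425, 0.0004, 0.0000]  mean=-0.9630  Neff=2.5115  idx=[1, 2, 2, 2, 3, 3]
step 2: w=[0.0001, 0.1090, 0.1090, 0.1090, 0.3365, 0.3365]  mean=-0.5472  Neff=3.8151  idx=[1, 3, 4, 4, 5, 5]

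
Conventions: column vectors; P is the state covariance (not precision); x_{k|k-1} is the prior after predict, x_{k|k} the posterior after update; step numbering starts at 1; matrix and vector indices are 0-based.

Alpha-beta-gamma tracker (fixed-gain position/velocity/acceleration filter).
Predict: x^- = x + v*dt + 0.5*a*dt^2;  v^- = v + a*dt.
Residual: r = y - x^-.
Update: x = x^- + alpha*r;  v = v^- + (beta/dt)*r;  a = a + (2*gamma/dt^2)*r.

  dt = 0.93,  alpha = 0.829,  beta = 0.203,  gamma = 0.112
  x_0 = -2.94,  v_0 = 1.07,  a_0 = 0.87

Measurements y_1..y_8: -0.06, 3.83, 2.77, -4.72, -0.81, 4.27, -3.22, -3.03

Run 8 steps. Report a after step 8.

step 1: x_pred=-1.5687  r=1.5087  x^+=-0.3180  v^+=2.2084  a^+=1.2607
step 2: x_pred=2.2810  r=1.5490  x^+=3.5651  v^+=3.7190  a^+=1.6619
step 3: x_pred=7.7425  r=-4.9725  x^+=3.6203  v^+=4.1792  a^+=0.3741
step 4: x_pred=7.6687  r=-12.3887  x^+=-2.6015  v^+=1.8229  a^+=-2.8345
step 5: x_pred=-2.1320  r=1.3220  x^+=-1.0361  v^+=-0.5246  a^+=-2.4921
step 6: x_pred=-2.6017  r=6.8717  x^+=3.0949  v^+=-1.3423  a^+=-0.7124
step 7: x_pred=1.5385  r=-4.7585  x^+=-2.4063  v^+=-3.0435  a^+=-1.9448
step 8: x_pred=-6.0778  r=3.0478  x^+=-3.5512  v^+=-4.1869  a^+=-1.1554

a_post = -1.1554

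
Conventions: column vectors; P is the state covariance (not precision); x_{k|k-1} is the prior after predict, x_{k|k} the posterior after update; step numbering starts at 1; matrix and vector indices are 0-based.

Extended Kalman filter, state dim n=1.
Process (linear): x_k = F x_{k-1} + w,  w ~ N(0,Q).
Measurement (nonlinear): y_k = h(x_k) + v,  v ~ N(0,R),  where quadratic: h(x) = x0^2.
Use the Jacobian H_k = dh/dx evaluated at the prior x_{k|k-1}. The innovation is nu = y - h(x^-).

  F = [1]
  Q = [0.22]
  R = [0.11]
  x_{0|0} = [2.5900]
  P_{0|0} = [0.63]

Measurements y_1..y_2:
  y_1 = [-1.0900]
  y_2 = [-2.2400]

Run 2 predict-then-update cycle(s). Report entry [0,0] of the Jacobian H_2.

H_jac[0,0] = 2.1836

step 1: x^-=[2.5900]  P^-=[0.8500]  H_jac=[5.1800]  S=[22.9175]  K=[0.1921]  nu=[-7.7981]  x^+=[1.0918]  P^+=[0.0041]
step 2: x^-=[1.0918]  P^-=[0.2241]  H_jac=[2.1836]  S=[1.1784]  K=[0.4152]  nu=[-3.4320]  x^+=[-0.3332]  P^+=[0.0209]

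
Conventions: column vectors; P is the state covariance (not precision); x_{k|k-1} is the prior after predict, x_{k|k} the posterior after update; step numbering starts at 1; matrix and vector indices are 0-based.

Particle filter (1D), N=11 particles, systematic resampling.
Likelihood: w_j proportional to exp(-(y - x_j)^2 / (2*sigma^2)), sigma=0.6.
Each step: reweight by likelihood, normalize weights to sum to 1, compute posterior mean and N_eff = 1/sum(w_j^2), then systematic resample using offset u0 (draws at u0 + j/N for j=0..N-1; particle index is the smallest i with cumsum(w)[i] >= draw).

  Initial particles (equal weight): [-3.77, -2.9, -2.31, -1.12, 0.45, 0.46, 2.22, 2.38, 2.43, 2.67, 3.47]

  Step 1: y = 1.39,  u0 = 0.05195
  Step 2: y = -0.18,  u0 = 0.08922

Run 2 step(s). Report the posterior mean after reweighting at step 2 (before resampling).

step 1: w=[0.0000, 0.0000, 0.0000, 0.0001, 0.1876, 0.1925, 0.2459, 0.1641, 0.1425, 0.0658, 0.0016]  mean=1.6365  Neff=5.4270  idx=[4, 4, 5, 5, 6, 6, 6, 7, 7, 8, 9]
step 2: w=[0.2521, 0.2521, 0.2477, 0.2477, 0.0001, 0.0001, 0.0001, 0.0000, 0.0000, 0.0000, 0.0000]  mean=0.4560  Neff=4.0043  idx=[0, 0, 1, 1, 1, 2, 2, 2, 3, 3, 3]

post_mean = 0.4560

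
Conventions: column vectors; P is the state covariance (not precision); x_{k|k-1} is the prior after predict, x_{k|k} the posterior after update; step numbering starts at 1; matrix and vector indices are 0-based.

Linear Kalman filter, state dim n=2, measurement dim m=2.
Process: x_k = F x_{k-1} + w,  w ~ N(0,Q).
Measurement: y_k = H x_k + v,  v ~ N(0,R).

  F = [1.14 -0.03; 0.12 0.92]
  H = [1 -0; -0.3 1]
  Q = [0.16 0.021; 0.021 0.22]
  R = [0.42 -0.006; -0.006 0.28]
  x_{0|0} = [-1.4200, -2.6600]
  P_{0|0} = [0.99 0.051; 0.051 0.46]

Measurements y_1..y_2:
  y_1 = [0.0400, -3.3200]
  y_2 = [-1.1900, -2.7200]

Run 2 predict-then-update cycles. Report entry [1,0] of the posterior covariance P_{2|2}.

step 1: x^-=[-1.5390, -2.6176]  P^-=[1.4435 0.1970; 0.1970 0.6349]  S=[1.8635 -0.2420; -0.2420 0.9266]  K=[0.7676 -0.0542; 0.1930 0.6718]  nu=[1.5790, -1.1641]  x^+=[-0.2639, -3.0949]  P^+=[0.3227 0.0770; 0.0770 0.2101]
step 2: x^-=[-0.2080, -2.8790]  P^-=[0.5743 0.1399; 0.1399 0.4194]  S=[0.9943 -0.0384; -0.0384 0.6672]  K=[0.5770 -0.0154; 0.1629 0.5751]  nu=[-0.9820, 0.0966]  x^+=[-0.7761, -2.9834]  P^+=[0.2424 0.0650; 0.0650 0.1796]

P_post[1,0] = 0.0650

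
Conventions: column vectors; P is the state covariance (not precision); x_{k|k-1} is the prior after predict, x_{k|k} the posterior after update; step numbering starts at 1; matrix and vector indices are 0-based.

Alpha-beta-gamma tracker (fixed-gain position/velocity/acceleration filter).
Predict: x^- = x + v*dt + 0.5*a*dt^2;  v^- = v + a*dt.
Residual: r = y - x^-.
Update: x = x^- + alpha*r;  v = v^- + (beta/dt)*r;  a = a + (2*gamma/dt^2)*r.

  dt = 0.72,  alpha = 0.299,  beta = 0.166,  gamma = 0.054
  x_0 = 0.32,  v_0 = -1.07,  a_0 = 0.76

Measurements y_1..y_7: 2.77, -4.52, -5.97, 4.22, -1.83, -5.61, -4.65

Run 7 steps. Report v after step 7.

step 1: x_pred=-0.2534  r=3.0234  x^+=0.6506  v^+=0.1743  a^+=1.3899
step 2: x_pred=1.1363  r=-5.6563  x^+=-0.5549  v^+=-0.1291  a^+=0.2115
step 3: x_pred=-0.5931  r=-5.3769  x^+=-2.2008  v^+=-1.2165  a^+=-0.9087
step 4: x_pred=-3.3122  r=7.5322  x^+=-1.0601  v^+=-0.1342  a^+=0.6605
step 5: x_pred=-0.9855  r=-0.8445  x^+=-1.2380  v^+=0.1466  a^+=0.4846
step 6: x_pred=-1.0068  r=-4.6032  x^+=-2.3832  v^+=-0.5658  a^+=-0.4744
step 7: x_pred=-2.9135  r=-1.7365  x^+=-3.4327  v^+=-1.3077  a^+=-0.8362

v_post = -1.3077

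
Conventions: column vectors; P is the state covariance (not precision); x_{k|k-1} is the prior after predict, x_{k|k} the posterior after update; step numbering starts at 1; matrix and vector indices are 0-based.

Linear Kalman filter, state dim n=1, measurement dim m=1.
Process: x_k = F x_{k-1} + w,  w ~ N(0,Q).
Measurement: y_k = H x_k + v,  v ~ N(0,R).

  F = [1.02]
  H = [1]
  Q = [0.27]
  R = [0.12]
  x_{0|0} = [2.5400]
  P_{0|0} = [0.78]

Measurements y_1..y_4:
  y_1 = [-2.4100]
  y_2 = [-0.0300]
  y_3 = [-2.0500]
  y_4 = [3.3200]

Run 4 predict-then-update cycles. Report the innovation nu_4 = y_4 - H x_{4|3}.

innov = [5.0194]

step 1: x^-=[2.5908]  P^-=[1.0815]  S=[1.2015]  K=[0.9001]  nu=[-5.0008]  x^+=[-1.9105]  P^+=[0.1080]
step 2: x^-=[-1.9488]  P^-=[0.3824]  S=[0.5024]  K=[0.7611]  nu=[1.9188]  x^+=[-0.4883]  P^+=[0.0913]
step 3: x^-=[-0.4981]  P^-=[0.3650]  S=[0.4850]  K=[0.7526]  nu=[-1.5519]  x^+=[-1.6660]  P^+=[0.0903]
step 4: x^-=[-1.6994]  P^-=[0.3640]  S=[0.4840]  K=[0.7520]  nu=[5.0194]  x^+=[2.0754]  P^+=[0.0902]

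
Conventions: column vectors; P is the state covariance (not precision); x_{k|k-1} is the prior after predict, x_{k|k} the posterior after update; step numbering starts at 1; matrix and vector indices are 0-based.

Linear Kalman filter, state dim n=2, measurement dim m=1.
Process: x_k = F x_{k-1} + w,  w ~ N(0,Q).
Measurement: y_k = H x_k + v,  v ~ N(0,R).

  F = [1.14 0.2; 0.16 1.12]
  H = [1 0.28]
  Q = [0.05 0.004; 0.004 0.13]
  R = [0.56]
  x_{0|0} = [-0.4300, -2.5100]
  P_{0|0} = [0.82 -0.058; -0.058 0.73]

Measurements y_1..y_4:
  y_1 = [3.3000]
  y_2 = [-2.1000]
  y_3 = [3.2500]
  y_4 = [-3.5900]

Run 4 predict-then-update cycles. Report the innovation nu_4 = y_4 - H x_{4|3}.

innov = [-4.9251]

step 1: x^-=[-0.9922, -2.8800]  P^-=[1.1184 0.2412; 0.2412 1.0459]  S=[1.8955]  K=[0.6257; 0.2817]  nu=[5.0986]  x^+=[2.1979, -1.4435]  P^+=[0.3764 -0.0930; -0.0930 0.8955]
step 2: x^-=[2.2169, -1.2651]  P^-=[0.5326 0.1516; 0.1516 1.2296]  S=[1.2739]  K=[0.4514; 0.3893]  nu=[-3.9626]  x^+=[0.4281, -2.8075]  P^+=[0.2730 -0.0723; -0.0723 1.0366]
step 3: x^-=[-0.0735, -3.0760]  P^-=[0.4133 0.1914; 0.1914 1.4114]  S=[1.1912]  K=[0.3920; 0.4925]  nu=[4.1848]  x^+=[1.5669, -1.0152]  P^+=[0.2303 -0.0385; -0.0385 1.1225]
step 4: x^-=[1.5832, -0.8863]  P^-=[0.3766 0.2470; 0.2470 1.5301]  S=[1.1949]  K=[0.3731; 0.5653]  nu=[-4.9251]  x^+=[-0.2542, -3.6703]  P^+=[0.2103 -0.0050; -0.0050 1.1483]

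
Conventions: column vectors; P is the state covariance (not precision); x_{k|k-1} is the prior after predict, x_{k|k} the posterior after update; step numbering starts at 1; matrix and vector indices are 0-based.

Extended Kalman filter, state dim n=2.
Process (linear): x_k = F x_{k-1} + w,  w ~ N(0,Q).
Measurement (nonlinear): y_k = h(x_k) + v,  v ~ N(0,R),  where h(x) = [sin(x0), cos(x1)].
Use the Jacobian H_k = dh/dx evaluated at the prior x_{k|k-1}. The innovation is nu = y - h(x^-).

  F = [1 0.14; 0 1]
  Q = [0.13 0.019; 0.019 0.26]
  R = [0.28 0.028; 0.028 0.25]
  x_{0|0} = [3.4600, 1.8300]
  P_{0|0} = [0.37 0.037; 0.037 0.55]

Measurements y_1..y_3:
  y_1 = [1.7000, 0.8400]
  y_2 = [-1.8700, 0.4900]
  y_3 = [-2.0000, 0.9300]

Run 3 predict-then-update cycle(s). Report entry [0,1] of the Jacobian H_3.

H_jac[0,1] = 0.0000

step 1: x^-=[3.7162, 1.8300]  P^-=[0.5211 0.1330; 0.1330 0.8100]  H_jac=[-0.8394 0.0000; 0.0000 -0.9666]  S=[0.6472 0.1359; 0.1359 1.0068]  K=[-0.6680 -0.0375; -0.0095 -0.7764]  nu=[2.2435, 1.0963]  x^+=[2.1763, 0.9576]  P^+=[0.2241 0.0291; 0.0291 0.2011]
step 2: x^-=[2.3104, 0.9576]  P^-=[0.3662 0.0762; 0.0762 0.4611]  H_jac=[-0.6740 0.0000; 0.0000 -0.8178]  S=[0.4463 0.0700; 0.0700 0.5584]  K=[-0.5462 -0.0431; -0.0093 -0.6741]  nu=[-2.6087, -0.0855]  x^+=[3.7389, 1.0396]  P^+=[0.2287 0.0319; 0.0319 0.2064]
step 3: x^-=[3.8844, 1.0396]  P^-=[0.3717 0.0798; 0.0798 0.4664]  H_jac=[-0.7366 0.0000; 0.0000 -0.8622]  S=[0.4816 0.0787; 0.0787 0.5967]  K=[-0.5616 -0.0412; -0.0122 -0.6723]  nu=[-1.3236, 0.4234]  x^+=[4.6104, 0.7711]  P^+=[0.2151 0.0302; 0.0302 0.1953]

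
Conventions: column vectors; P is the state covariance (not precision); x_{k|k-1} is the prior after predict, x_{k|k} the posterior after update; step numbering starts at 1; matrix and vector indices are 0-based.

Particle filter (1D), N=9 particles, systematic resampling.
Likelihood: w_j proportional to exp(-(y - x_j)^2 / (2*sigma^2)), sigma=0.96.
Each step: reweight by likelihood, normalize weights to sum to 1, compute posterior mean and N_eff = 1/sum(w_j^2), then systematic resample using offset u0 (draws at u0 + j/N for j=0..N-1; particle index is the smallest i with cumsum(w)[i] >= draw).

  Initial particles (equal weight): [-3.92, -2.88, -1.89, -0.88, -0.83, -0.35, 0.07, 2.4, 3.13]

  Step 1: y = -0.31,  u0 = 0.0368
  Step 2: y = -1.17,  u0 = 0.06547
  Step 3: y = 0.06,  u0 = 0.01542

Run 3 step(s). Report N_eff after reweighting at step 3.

step 1: w=[0.0002, 0.0071, 0.0656, 0.2132, 0.2196, 0.2541, 0.2351, 0.0047, 0.0004]  mean=-0.5749  Neff=4.5899  idx=[2, 3, 3, 4, 4, 5, 5, 6, 6]
step 2: w=[0.1110, 0.1405, 0.1405, 0.1381, 0.1381, 0.1021, 0.1021, 0.0638, 0.0638]  mean=-0.7488  Neff=8.4088  idx=[0, 1, 2, 3, 3, 4, 5, 6, 8]
step 3: w=[0.0207, 0.1008, 0.1008, 0.1059, 0.1059, 0.1059, 0.1486, 0.1486, 0.1628]  mean=-0.5729  Neff=7.9961  idx=[0, 2, 3, 4, 5, 6, 6, 7, 8]

N_eff = 7.9961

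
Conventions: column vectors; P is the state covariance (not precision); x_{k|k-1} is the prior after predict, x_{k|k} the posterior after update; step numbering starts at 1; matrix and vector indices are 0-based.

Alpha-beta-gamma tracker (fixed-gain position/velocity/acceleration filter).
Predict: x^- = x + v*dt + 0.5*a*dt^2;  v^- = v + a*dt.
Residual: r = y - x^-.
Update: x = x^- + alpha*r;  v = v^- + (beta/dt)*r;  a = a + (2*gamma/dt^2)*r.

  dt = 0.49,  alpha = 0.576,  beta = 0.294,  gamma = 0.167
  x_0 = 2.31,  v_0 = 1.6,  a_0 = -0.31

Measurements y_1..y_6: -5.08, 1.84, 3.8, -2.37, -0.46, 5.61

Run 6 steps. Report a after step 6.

step 1: x_pred=3.0568  r=-8.1368  x^+=-1.6300  v^+=-3.4340  a^+=-11.6290
step 2: x_pred=-4.7087  r=6.5487  x^+=-0.9367  v^+=-5.2029  a^+=-2.5192
step 3: x_pred=-3.7885  r=7.5885  x^+=0.5825  v^+=-1.8842  a^+=8.0371
step 4: x_pred=0.6241  r=-2.9941  x^+=-1.1005  v^+=0.2575  a^+=3.8721
step 5: x_pred=-0.5095  r=0.0495  x^+=-0.4810  v^+=2.1846  a^+=3.9410
step 6: x_pred=1.0626  r=4.5474  x^+=3.6819  v^+=6.8441  a^+=10.2668

a_post = 10.2668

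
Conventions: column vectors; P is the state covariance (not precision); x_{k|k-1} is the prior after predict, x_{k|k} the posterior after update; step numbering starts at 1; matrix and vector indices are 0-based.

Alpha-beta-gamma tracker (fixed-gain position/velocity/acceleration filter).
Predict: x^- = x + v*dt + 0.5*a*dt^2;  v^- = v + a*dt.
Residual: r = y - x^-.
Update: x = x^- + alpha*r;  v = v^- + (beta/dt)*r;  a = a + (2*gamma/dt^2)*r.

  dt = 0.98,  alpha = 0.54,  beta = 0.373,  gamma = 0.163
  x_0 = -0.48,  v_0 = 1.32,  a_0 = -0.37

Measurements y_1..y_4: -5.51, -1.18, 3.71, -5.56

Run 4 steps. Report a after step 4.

step 1: x_pred=0.6359  r=-6.1459  x^+=-2.6829  v^+=-1.3818  a^+=-2.4562
step 2: x_pred=-5.2165  r=4.0365  x^+=-3.0368  v^+=-2.2525  a^+=-1.0860
step 3: x_pred=-5.7658  r=9.4758  x^+=-0.6489  v^+=0.2898  a^+=2.1305
step 4: x_pred=0.6582  r=-6.2182  x^+=-2.6996  v^+=0.0109  a^+=0.0198

a_post = 0.0198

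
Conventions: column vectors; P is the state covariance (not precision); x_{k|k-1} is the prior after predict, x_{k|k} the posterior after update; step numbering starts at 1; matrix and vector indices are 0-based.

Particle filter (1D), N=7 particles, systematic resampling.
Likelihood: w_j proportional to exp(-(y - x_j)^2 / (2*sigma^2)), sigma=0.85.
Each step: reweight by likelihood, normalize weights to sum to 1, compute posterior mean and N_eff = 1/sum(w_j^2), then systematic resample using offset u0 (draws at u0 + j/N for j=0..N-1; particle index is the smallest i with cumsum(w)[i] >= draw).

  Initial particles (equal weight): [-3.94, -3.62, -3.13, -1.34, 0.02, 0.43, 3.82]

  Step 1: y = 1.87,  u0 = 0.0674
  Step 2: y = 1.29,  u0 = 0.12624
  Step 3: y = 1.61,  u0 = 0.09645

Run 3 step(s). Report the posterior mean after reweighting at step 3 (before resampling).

post_mean = 0.4011

step 1: w=[0.0000, 0.0000, 0.0000, 0.0020, 0.2314, 0.5887, 0.1779]  mean=0.9348  Neff=2.3162  idx=[4, 4, 5, 5, 5, 5, 6]
step 2: w=[0.1069, 0.1069, 0.1956, 0.1956, 0.1956, 0.1956, 0.0039]  mean=0.3555  Neff=5.6856  idx=[1, 2, 3, 3, 4, 5, 5]
step 3: w=[0.0706, 0.1549, 0.1549, 0.1549, 0.1549, 0.1549, 0.1549]  mean=0.4011  Neff=6.7136  idx=[1, 2, 3, 3, 4, 5, 6]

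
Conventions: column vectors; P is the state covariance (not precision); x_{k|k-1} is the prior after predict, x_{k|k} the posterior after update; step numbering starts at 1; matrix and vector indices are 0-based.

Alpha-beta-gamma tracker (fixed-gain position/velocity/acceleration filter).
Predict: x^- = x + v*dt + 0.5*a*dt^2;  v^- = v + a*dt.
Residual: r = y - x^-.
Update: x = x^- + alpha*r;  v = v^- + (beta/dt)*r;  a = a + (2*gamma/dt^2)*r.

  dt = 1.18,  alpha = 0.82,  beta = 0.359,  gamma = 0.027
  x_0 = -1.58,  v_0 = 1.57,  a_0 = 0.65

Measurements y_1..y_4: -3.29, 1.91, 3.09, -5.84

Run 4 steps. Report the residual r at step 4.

step 1: x_pred=0.7251  r=-4.0151  x^+=-2.5673  v^+=1.1154  a^+=0.4943
step 2: x_pred=-0.9069  r=2.8169  x^+=1.4030  v^+=2.5557  a^+=0.6035
step 3: x_pred=4.8389  r=-1.7489  x^+=3.4048  v^+=2.7358  a^+=0.5357
step 4: x_pred=7.0060  r=-12.8460  x^+=-3.5277  v^+=-0.5403  a^+=0.0375

resid = -12.8460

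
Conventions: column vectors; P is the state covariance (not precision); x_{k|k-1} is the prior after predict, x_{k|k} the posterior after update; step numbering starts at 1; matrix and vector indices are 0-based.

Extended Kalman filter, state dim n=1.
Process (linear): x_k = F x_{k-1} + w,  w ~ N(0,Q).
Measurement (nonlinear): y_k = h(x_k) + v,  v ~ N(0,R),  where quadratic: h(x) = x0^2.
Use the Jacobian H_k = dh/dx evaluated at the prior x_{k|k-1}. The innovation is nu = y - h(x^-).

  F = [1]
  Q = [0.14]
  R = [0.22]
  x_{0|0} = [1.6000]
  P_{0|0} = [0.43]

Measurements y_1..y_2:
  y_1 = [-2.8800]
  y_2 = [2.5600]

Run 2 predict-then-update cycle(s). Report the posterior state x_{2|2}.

step 1: x^-=[1.6000]  P^-=[0.5700]  H_jac=[3.2000]  S=[6.0568]  K=[0.3011]  nu=[-5.4400]  x^+=[-0.0383]  P^+=[0.0207]
step 2: x^-=[-0.0383]  P^-=[0.1607]  H_jac=[-0.0765]  S=[0.2209]  K=[-0.0556]  nu=[2.5585]  x^+=[-0.1806]  P^+=[0.1600]

x_post = [-0.1806]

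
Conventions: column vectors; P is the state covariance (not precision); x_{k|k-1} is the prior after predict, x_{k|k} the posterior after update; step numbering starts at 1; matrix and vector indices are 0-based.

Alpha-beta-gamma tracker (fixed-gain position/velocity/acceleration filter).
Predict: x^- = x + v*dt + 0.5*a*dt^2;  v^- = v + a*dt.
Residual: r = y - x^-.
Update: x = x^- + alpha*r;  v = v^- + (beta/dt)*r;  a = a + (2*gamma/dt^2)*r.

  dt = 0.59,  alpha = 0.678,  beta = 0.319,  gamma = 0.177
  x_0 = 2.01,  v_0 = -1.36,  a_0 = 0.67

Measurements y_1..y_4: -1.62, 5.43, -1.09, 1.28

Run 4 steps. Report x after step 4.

x_post = 1.2826

step 1: x_pred=1.3242  r=-2.9442  x^+=-0.6720  v^+=-2.5566  a^+=-2.3241
step 2: x_pred=-2.5849  r=8.0149  x^+=2.8492  v^+=0.4057  a^+=5.8266
step 3: x_pred=4.1027  r=-5.1927  x^+=0.5820  v^+=1.0358  a^+=0.5459
step 4: x_pred=1.2882  r=-0.0082  x^+=1.2826  v^+=1.3534  a^+=0.5376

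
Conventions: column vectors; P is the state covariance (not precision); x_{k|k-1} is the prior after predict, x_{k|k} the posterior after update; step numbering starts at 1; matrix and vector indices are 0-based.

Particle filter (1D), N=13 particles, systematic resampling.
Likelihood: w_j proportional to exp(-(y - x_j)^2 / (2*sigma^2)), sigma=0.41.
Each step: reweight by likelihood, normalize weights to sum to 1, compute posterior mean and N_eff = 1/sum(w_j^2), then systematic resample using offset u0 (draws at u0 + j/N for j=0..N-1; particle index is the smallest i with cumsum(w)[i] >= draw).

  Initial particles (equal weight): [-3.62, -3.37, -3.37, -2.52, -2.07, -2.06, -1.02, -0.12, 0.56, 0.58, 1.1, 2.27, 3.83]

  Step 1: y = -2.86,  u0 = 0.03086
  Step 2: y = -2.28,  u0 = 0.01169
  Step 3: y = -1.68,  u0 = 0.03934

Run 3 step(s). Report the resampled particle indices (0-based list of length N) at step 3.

resampled_idx = [2, 4, 6, 8, 9, 9, 10, 10, 11, 11, 11, 12, 12]

step 1: w=[0.0848, 0.2180, 0.2180, 0.3350, 0.0738, 0.0704, 0.0000, 0.0000, 0.0000, 0.0000, 0.0000, 0.0000, 0.0000]  mean=-2.9182  Neff=4.4473  idx=[0, 1, 1, 1, 2, 2, 2, 3, 3, 3, 3, 4, 5]
step 2: w=[0.0009, 0.0055, 0.0055, 0.0055, 0.0055, 0.0055, 0.0055, 0.1592, 0.1592, 0.1592, 0.1592, 0.1657, 0.1636]  mean=-2.3993  Neff=6.4204  idx=[2, 7, 7, 8, 8, 9, 9, 10, 10, 11, 11, 12, 12]
step 3: w=[0.0001, 0.0345, 0.0345, 0.0345, 0.0345, 0.0345, 0.0345, 0.0345, 0.0345, 0.1789, 0.1789, 0.1831, 0.1831]  mean=-2.1906  Neff=7.1131  idx=[2, 4, 6, 8, 9, 9, 10, 10, 11, 11, 11, 12, 12]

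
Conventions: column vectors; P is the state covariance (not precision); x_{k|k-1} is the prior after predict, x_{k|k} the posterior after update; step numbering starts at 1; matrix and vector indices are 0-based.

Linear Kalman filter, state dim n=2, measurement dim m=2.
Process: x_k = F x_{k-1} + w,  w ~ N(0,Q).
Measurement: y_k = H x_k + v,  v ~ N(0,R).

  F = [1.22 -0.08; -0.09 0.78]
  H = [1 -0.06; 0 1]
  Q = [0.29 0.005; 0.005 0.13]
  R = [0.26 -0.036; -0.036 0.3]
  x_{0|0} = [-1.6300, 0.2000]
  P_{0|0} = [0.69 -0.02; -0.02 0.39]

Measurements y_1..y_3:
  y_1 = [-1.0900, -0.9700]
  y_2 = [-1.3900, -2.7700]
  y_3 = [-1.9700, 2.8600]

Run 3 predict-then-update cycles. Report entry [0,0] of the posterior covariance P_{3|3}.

step 1: x^-=[-2.0046, 0.3027]  P^-=[1.3234 -0.1143; -0.1143 0.3757]  S=[1.5985 -0.1728; -0.1728 0.6757]  K=[0.8371 0.0450; -0.0262 0.5493]  nu=[0.9328, -1.2727]  x^+=[-1.2810, -0.4208]  P^+=[0.2150 -0.0166; -0.0166 0.1657]
step 2: x^-=[-1.5292, -0.2130]  P^-=[0.6143 -0.0449; -0.0449 0.2349]  S=[0.8806 -0.0950; -0.0950 0.5349]  K=[0.7052 0.0413; -0.0200 0.4356]  nu=[0.1264, -2.5570]  x^+=[-1.5456, -1.3293]  P^+=[0.1811 -0.0130; -0.0130 0.1314]
step 3: x^-=[-1.7793, -0.8978]  P^-=[0.5629 -0.0355; -0.0355 0.2132]  S=[0.8279 -0.0843; -0.0843 0.5132]  K=[0.6869 0.0436; -0.0163 0.4128]  nu=[-0.2446, 3.7578]  x^+=[-1.7834, 0.6574]  P^+=[0.1763 -0.0116; -0.0116 0.1244]

P_post[0,0] = 0.1763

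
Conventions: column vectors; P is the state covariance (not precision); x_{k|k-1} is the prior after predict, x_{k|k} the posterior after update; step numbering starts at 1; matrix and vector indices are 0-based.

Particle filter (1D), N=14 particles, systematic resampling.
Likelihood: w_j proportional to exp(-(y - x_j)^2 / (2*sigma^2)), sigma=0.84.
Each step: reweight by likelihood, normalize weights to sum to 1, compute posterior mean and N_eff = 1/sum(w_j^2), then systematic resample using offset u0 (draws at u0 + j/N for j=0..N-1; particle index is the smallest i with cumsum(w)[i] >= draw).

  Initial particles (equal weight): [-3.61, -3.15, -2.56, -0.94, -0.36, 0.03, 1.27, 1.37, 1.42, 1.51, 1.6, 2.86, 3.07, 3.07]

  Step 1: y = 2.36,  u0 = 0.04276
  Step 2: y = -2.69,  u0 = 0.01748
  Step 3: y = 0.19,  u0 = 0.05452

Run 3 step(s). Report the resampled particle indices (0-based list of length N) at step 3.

step 1: w=[0.0000, 0.0000, 0.0000, 0.0001, 0.0011, 0.0043, 0.0863, 0.1000, 0.1071, 0.1200, 0.1330, 0.1678, 0.1401, 0.1401]  mean=2.1328  Neff=7.7831  idx=[6, 7, 7, 8, 9, 9, 10, 10, 11, 11, 12, 12, 13, 13]
step 2: w=[0.2988, 0.1693, 0.1693, 0.1267, 0.0746, 0.0746, 0.0434, 0.0434, 0.0000, 0.0000, 0.0000, 0.0000, 0.0000, 0.0000]  mean=1.3873  Neff=5.6333  idx=[0, 0, 0, 0, 1, 1, 1, 2, 2, 3, 3, 4, 5, 6]
step 3: w=[0.0854, 0.0854, 0.0854, 0.0854, 0.0727, 0.0727, 0.0727, 0.0727, 0.0727, 0.0668, 0.0668, 0.0568, 0.0568, 0.0477]  mean=1.3694  Neff=13.6515  idx=[0, 1, 2, 3, 3, 4, 5, 6, 7, 8, 9, 11, 12, 13]

resampled_idx = [0, 1, 2, 3, 3, 4, 5, 6, 7, 8, 9, 11, 12, 13]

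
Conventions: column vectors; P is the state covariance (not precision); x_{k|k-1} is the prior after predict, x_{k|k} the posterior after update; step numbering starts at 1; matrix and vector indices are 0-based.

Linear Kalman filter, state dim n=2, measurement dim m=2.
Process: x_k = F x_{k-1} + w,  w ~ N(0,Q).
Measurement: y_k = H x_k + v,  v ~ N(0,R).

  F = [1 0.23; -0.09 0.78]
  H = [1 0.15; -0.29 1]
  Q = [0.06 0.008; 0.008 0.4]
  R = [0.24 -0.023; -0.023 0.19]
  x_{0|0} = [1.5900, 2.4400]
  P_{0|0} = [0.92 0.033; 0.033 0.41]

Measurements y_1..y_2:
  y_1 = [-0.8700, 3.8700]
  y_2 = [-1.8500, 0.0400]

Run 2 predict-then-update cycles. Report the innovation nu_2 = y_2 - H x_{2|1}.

step 1: x^-=[2.1512, 1.7601]  P^-=[1.0169 0.0238; 0.0238 0.6523]  S=[1.2787 -0.1973; -0.1973 0.9140]  K=[0.7782 -0.1286; 0.2111 0.7517]  nu=[-3.2852, 2.7337]  x^+=[-0.7570, 3.1214]  P^+=[0.1879 0.0122; 0.0122 0.1415]
step 2: x^-=[-0.0390, 2.5029]  P^-=[0.2610 0.0257; 0.0257 0.4859]  S=[0.5196 -0.0012; -0.0012 0.6829]  K=[0.5095 -0.0723; 0.1914 0.7009]  nu=[-2.1864, -2.4742]  x^+=[-0.9742, 0.3503]  P^+=[0.1224 0.0101; 0.0101 0.1317]

innov = [-2.1864, -2.4742]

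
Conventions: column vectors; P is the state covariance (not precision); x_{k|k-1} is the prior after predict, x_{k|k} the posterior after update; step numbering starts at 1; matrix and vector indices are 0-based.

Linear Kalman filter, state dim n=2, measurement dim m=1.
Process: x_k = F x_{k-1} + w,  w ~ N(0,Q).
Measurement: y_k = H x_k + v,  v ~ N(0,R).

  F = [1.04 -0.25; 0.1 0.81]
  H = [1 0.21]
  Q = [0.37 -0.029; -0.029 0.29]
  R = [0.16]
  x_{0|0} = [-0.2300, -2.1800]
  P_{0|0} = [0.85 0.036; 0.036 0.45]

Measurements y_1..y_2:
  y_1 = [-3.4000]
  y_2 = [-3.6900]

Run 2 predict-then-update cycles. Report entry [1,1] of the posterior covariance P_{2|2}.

P_post[1,1] = 0.6510

step 1: x^-=[0.3058, -1.7888]  P^-=[1.2988 -0.0023; -0.0023 0.5996]  S=[1.4842]  K=[0.8747; 0.0833]  nu=[-3.3302]  x^+=[-2.6071, -2.0661]  P^+=[0.1631 -0.1104; -0.1104 0.5893]
step 2: x^-=[-2.1949, -1.9343]  P^-=[0.6407 -0.2216; -0.2216 0.6604]  S=[0.7367]  K=[0.8065; -0.1126]  nu=[-1.0889]  x^+=[-3.0731, -1.8117]  P^+=[0.1615 -0.1547; -0.1547 0.6510]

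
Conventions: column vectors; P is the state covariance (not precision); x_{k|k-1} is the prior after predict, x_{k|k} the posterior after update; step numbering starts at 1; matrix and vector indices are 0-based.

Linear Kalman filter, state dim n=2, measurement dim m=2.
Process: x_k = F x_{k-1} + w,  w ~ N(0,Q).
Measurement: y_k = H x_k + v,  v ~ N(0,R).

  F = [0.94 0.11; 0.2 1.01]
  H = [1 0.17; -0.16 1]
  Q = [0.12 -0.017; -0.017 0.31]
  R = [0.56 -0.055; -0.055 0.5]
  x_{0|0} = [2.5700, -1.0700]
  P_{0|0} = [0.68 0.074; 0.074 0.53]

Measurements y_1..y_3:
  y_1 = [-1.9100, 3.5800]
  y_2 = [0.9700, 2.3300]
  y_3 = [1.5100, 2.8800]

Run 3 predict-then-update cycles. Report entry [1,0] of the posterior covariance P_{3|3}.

step 1: x^-=[2.2981, -0.5667]  P^-=[0.7426 0.2416; 0.2416 0.9077]  S=[1.4109 0.2155; 0.2155 1.3494]  K=[0.5550 0.0023; 0.1868 0.6142]  nu=[-4.1118, 4.5144]  x^+=[0.0265, 1.4381]  P^+=[0.3073 0.0198; 0.0198 0.3000]
step 2: x^-=[0.1831, 1.4577]  P^-=[0.3993 0.0934; 0.0934 0.6363]  S=[1.0094 0.0801; 0.0801 1.1167]  K=[0.4115 -0.0031; 0.1564 0.5452]  nu=[0.5391, 0.9016]  x^+=[0.4021, 2.0336]  P^+=[0.2285 0.0124; 0.0124 0.2660]
step 3: x^-=[0.6017, 2.1344]  P^-=[0.3277 0.0675; 0.0675 0.5955]  S=[0.9279 0.0595; 0.0595 1.0823]  K=[0.3659 -0.0062; 0.1478 0.5321]  nu=[0.5455, 0.8419]  x^+=[0.7961, 2.6630]  P^+=[0.2037 0.0094; 0.0094 0.2594]

P_post[1,0] = 0.0094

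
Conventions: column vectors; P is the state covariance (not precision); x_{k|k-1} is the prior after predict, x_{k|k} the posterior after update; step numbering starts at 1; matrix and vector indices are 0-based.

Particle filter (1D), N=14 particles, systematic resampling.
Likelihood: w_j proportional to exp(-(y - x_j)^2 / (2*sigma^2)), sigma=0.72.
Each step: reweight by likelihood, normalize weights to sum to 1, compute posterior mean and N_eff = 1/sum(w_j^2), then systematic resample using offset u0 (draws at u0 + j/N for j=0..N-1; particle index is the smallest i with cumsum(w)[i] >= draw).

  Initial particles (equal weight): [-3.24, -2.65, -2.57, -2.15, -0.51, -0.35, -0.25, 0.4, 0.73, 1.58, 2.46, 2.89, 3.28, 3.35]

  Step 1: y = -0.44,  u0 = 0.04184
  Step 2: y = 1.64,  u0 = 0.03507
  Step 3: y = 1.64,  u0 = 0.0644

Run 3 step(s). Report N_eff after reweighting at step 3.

N_eff = 10.2707

step 1: w=[0.0001, 0.0024, 0.0033, 0.0156, 0.2600, 0.2592, 0.2523, 0.1323, 0.0698, 0.0051, 0.0001, 0.0000, 0.0000, 0.0000]  mean=-0.2229  Neff=4.5237  idx=[4, 4, 4, 4, 5, 5, 5, 6, 6, 6, 6, 7, 7, 8]
step 2: w=[0.0101, 0.0101, 0.0101, 0.0101, 0.0192, 0.0192, 0.0192, 0.0279, 0.0279, 0.0279, 0.0279, 0.1985, 0.1985, 0.3934]  mean=0.3773  Neff=4.1982  idx=[3, 7, 9, 11, 11, 11, 12, 12, 12, 13, 13, 13, 13, 13]
step 3: w=[0.0031, 0.0087, 0.0087, 0.0616, 0.0616, 0.0616, 0.0616, 0.0616, 0.0616, 0.1220, 0.1220, 0.1220, 0.1220, 0.1220]  mean=0.5873  Neff=10.2707  idx=[3, 4, 6, 7, 8, 9, 9, 10, 11, 11, 12, 12, 13, 13]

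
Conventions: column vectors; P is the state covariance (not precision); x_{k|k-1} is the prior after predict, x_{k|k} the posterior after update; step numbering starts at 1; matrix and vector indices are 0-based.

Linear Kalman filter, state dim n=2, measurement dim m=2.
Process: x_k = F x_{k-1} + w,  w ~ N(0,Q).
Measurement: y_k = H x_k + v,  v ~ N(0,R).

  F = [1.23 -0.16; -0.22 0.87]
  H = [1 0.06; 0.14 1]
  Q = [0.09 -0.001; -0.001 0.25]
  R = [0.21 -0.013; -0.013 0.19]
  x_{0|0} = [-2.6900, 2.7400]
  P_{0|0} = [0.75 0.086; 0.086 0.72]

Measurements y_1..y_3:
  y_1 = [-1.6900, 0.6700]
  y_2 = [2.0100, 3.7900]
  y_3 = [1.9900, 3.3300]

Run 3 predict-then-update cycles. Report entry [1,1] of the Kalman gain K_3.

K[1,1] = 0.6551

step 1: x^-=[-3.7471, 2.9756]  P^-=[1.2093 -0.2091; -0.2091 0.7983]  S=[1.3970 -0.0067; -0.0067 0.9535]  K=[0.8564 -0.0358; -0.1115 0.8058]  nu=[1.8786, -1.7810]  x^+=[-2.0745, 1.3309]  P^+=[0.1829 -0.0435; -0.0435 0.1606]
step 2: x^-=[-2.7646, 1.6143]  P^-=[0.3880 -0.1210; -0.1210 0.3971]  S=[0.5849 -0.0569; -0.0569 0.5608]  K=[0.6457 -0.0534; -0.1012 0.6676]  nu=[4.6778, 2.5628]  x^+=[0.1192, 2.8517]  P^+=[0.1386 -0.0379; -0.0379 0.1335]
step 3: x^-=[-0.3097, 2.4548]  P^-=[0.3180 -0.0990; -0.0990 0.3723]  S=[0.5175 -0.0460; -0.0460 0.5408]  K=[0.5986 -0.0499; -0.0900 0.6551]  nu=[2.1524, 0.9186]  x^+=[0.9330, 2.8629]  P^+=[0.1285 -0.0352; -0.0352 0.1306]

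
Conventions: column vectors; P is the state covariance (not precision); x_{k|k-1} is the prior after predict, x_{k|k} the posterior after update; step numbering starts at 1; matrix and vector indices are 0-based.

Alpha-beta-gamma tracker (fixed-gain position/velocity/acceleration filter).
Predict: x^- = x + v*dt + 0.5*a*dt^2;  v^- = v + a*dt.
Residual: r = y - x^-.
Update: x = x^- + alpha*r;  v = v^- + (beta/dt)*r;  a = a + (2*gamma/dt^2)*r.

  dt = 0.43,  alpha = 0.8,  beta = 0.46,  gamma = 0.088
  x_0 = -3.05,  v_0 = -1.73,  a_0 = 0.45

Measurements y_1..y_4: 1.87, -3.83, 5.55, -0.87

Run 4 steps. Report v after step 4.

v_post = 1.5069

step 1: x_pred=-3.7523  r=5.6223  x^+=0.7455  v^+=4.4781  a^+=5.8017
step 2: x_pred=3.2075  r=-7.0375  x^+=-2.4225  v^+=-0.5557  a^+=-0.8971
step 3: x_pred=-2.7444  r=8.2944  x^+=3.8911  v^+=7.9316  a^+=6.9981
step 4: x_pred=7.9487  r=-8.8187  x^+=0.8937  v^+=1.5069  a^+=-1.3961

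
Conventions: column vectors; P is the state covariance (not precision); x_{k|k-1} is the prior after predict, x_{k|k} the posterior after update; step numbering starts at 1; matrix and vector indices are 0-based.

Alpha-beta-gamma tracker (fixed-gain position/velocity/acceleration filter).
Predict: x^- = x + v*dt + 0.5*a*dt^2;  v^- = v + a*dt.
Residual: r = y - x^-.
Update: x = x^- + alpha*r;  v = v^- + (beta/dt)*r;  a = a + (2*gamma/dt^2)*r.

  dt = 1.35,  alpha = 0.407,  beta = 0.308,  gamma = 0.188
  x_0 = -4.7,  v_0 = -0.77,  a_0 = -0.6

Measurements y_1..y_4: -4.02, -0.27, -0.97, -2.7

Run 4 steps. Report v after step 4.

v_post = 3.2905

step 1: x_pred=-6.2863  r=2.2663  x^+=-5.3639  v^+=-1.0630  a^+=-0.1324
step 2: x_pred=-6.9196  r=6.6496  x^+=-4.2132  v^+=0.2753  a^+=1.2394
step 3: x_pred=-2.7121  r=1.7421  x^+=-2.0031  v^+=2.3460  a^+=1.5988
step 4: x_pred=2.6210  r=-5.3210  x^+=0.4553  v^+=3.2905  a^+=0.5011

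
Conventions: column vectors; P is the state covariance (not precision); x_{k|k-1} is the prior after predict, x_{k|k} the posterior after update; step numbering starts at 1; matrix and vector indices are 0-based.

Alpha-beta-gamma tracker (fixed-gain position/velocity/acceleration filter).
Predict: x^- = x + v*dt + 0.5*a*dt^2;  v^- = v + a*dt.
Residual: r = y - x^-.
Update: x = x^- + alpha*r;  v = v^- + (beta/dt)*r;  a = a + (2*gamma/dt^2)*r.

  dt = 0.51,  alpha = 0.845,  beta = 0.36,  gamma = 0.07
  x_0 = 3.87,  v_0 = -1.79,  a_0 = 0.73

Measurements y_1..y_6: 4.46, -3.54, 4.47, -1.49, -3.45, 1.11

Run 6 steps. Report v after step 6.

step 1: x_pred=3.0520  r=1.4080  x^+=4.2418  v^+=-0.4238  a^+=1.4878
step 2: x_pred=4.2191  r=-7.7591  x^+=-2.3373  v^+=-5.1421  a^+=-2.6885
step 3: x_pred=-5.3094  r=9.7794  x^+=2.9542  v^+=0.3899  a^+=2.5753
step 4: x_pred=3.4880  r=-4.9780  x^+=-0.7184  v^+=-1.8105  a^+=-0.1041
step 5: x_pred=-1.6553  r=-1.7947  x^+=-3.1718  v^+=-3.1305  a^+=-1.0701
step 6: x_pred=-4.9075  r=6.0175  x^+=0.1773  v^+=0.5715  a^+=2.1689

v_post = 0.5715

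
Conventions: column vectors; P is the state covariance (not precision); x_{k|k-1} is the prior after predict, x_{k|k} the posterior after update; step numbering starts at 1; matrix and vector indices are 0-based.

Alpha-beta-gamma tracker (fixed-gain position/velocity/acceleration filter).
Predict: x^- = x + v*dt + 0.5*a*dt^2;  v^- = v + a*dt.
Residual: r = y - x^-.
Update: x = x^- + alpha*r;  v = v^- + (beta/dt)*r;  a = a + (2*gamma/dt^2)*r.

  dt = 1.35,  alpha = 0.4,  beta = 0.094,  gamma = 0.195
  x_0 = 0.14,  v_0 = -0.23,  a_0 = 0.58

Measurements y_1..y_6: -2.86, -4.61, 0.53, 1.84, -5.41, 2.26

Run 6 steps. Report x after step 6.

x_post = -0.9207

step 1: x_pred=0.3580  r=-3.2180  x^+=-0.9292  v^+=0.3289  a^+=-0.1086
step 2: x_pred=-0.5841  r=-4.0259  x^+=-2.1945  v^+=-0.0980  a^+=-0.9701
step 3: x_pred=-3.2109  r=3.7409  x^+=-1.7145  v^+=-1.1473  a^+=-0.1696
step 4: x_pred=-3.4179  r=5.2579  x^+=-1.3147  v^+=-1.0101  a^+=0.9555
step 5: x_pred=-1.8077  r=-3.6023  x^+=-3.2486  v^+=0.0290  a^+=0.1847
step 6: x_pred=-3.0412  r=5.3012  x^+=-0.9207  v^+=0.6474  a^+=1.3191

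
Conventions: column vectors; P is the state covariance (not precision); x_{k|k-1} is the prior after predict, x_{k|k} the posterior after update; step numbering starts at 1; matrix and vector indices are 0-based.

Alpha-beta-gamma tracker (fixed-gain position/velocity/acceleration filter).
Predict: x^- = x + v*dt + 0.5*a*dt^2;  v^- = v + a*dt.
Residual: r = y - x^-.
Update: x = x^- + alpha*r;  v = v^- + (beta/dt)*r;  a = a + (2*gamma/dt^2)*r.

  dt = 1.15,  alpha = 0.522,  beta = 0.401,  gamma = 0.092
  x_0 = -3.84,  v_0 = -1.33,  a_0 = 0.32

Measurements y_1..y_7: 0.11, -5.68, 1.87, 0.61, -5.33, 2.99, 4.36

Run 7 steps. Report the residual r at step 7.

step 1: x_pred=-5.1579  r=5.2679  x^+=-2.4081  v^+=0.8749  a^+=1.0529
step 2: x_pred=-0.7057  r=-4.9743  x^+=-3.3023  v^+=0.3512  a^+=0.3608
step 3: x_pred=-2.6597  r=4.5297  x^+=-0.2952  v^+=2.3457  a^+=0.9911
step 4: x_pred=3.0577  r=-2.4477  x^+=1.7800  v^+=2.6319  a^+=0.6505
step 5: x_pred=5.2369  r=-10.5669  x^+=-0.2790  v^+=-0.3046  a^+=-0.8197
step 6: x_pred=-1.1713  r=4.1613  x^+=1.0009  v^+=0.2038  a^+=-0.2407
step 7: x_pred=1.0762  r=3.2838  x^+=2.7903  v^+=1.0721  a^+=0.2162

resid = 3.2838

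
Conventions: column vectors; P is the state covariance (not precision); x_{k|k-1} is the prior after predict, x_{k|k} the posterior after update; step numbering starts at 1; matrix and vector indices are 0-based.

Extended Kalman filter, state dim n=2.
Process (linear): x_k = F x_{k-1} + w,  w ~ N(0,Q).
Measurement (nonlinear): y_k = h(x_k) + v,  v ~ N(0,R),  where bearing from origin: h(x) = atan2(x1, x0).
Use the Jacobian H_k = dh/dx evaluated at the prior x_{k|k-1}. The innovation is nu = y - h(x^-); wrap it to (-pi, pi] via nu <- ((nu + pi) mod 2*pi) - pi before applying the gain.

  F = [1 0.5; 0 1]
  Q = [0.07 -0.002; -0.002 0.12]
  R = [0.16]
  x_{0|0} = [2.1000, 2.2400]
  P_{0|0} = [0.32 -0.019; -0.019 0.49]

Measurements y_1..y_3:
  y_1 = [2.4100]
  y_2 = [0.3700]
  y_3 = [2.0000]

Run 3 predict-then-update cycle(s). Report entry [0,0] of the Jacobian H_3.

H_jac[0,0] = -0.0656

step 1: x^-=[3.2200, 2.2400]  P^-=[0.4935 0.2240; 0.2240 0.6100]  H_jac=[-0.1456 0.2093]  S=[0.1835]  K=[-0.1360; 0.5179]  nu=[1.8022]  x^+=[2.9748, 3.1734]  P^+=[0.4901 0.2369; 0.2369 0.5608]
step 2: x^-=[4.5615, 3.1734]  P^-=[0.9372 0.5153; 0.5153 0.6808]  H_jac=[-0.1028 0.1477]  S=[0.1691]  K=[-0.1194; 0.2815]  nu=[-0.2378]  x^+=[4.5899, 3.1064]  P^+=[0.9348 0.5210; 0.5210 0.6674]
step 3: x^-=[6.1431, 3.1064]  P^-=[1.6927 0.8527; 0.8527 0.7874]  H_jac=[-0.0656 0.1296]  S=[0.1660]  K=[-0.0025; 0.2781]  nu=[1.5318]  x^+=[6.1392, 3.5325]  P^+=[1.6927 0.8528; 0.8528 0.7745]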